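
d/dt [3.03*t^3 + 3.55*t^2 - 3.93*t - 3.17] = 9.09*t^2 + 7.1*t - 3.93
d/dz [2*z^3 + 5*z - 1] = 6*z^2 + 5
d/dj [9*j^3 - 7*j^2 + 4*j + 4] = 27*j^2 - 14*j + 4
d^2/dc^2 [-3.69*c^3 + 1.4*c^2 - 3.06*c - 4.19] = 2.8 - 22.14*c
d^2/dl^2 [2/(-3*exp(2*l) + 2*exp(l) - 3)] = 4*(-4*(3*exp(l) - 1)^2*exp(l) + (6*exp(l) - 1)*(3*exp(2*l) - 2*exp(l) + 3))*exp(l)/(3*exp(2*l) - 2*exp(l) + 3)^3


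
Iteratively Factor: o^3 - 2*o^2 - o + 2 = (o - 1)*(o^2 - o - 2) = (o - 1)*(o + 1)*(o - 2)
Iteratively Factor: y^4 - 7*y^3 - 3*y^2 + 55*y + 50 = (y + 1)*(y^3 - 8*y^2 + 5*y + 50) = (y + 1)*(y + 2)*(y^2 - 10*y + 25) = (y - 5)*(y + 1)*(y + 2)*(y - 5)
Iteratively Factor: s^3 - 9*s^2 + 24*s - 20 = (s - 5)*(s^2 - 4*s + 4) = (s - 5)*(s - 2)*(s - 2)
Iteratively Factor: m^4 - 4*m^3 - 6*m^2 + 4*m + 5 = (m - 5)*(m^3 + m^2 - m - 1) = (m - 5)*(m + 1)*(m^2 - 1) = (m - 5)*(m - 1)*(m + 1)*(m + 1)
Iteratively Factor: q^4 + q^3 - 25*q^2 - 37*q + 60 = (q + 3)*(q^3 - 2*q^2 - 19*q + 20) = (q + 3)*(q + 4)*(q^2 - 6*q + 5) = (q - 1)*(q + 3)*(q + 4)*(q - 5)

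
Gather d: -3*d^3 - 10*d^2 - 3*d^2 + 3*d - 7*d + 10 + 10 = -3*d^3 - 13*d^2 - 4*d + 20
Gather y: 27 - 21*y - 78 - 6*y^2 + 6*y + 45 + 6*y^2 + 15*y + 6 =0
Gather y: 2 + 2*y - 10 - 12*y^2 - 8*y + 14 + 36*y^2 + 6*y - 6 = 24*y^2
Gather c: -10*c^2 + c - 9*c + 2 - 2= -10*c^2 - 8*c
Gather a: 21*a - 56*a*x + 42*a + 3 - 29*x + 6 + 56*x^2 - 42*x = a*(63 - 56*x) + 56*x^2 - 71*x + 9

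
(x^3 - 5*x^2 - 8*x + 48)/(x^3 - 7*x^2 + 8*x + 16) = (x + 3)/(x + 1)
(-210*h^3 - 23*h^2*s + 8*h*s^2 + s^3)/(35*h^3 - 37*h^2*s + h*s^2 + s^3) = (6*h + s)/(-h + s)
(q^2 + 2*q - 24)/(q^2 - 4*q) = (q + 6)/q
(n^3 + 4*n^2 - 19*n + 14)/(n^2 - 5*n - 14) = (-n^3 - 4*n^2 + 19*n - 14)/(-n^2 + 5*n + 14)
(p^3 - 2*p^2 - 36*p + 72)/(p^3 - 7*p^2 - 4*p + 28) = (p^2 - 36)/(p^2 - 5*p - 14)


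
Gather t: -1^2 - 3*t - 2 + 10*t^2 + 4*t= 10*t^2 + t - 3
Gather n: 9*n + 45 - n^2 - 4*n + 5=-n^2 + 5*n + 50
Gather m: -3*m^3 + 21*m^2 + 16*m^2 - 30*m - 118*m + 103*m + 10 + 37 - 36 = -3*m^3 + 37*m^2 - 45*m + 11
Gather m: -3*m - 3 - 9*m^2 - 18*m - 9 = -9*m^2 - 21*m - 12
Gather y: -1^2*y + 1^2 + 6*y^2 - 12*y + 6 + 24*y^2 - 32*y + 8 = 30*y^2 - 45*y + 15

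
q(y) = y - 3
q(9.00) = 6.00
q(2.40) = -0.60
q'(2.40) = 1.00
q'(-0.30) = 1.00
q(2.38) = -0.62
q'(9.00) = 1.00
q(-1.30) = -4.30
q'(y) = 1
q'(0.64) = 1.00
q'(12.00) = 1.00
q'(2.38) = 1.00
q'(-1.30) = 1.00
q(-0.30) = -3.30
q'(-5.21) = 1.00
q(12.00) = 9.00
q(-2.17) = -5.17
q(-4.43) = -7.43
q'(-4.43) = 1.00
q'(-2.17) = 1.00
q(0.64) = -2.36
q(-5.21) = -8.21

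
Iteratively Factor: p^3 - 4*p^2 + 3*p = (p)*(p^2 - 4*p + 3) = p*(p - 1)*(p - 3)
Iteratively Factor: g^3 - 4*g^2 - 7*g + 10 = (g + 2)*(g^2 - 6*g + 5) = (g - 5)*(g + 2)*(g - 1)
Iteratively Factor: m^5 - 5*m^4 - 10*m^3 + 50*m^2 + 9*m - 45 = (m - 3)*(m^4 - 2*m^3 - 16*m^2 + 2*m + 15) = (m - 3)*(m + 1)*(m^3 - 3*m^2 - 13*m + 15) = (m - 3)*(m + 1)*(m + 3)*(m^2 - 6*m + 5) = (m - 3)*(m - 1)*(m + 1)*(m + 3)*(m - 5)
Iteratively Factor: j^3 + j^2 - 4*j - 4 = (j - 2)*(j^2 + 3*j + 2) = (j - 2)*(j + 1)*(j + 2)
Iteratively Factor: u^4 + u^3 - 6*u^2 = (u - 2)*(u^3 + 3*u^2) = u*(u - 2)*(u^2 + 3*u) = u*(u - 2)*(u + 3)*(u)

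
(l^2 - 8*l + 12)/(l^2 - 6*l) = (l - 2)/l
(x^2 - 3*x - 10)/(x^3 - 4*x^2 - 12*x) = (x - 5)/(x*(x - 6))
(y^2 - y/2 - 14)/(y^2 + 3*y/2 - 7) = (y - 4)/(y - 2)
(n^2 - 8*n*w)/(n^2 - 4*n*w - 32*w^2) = n/(n + 4*w)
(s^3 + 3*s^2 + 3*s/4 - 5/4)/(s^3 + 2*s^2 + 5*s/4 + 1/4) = (4*s^2 + 8*s - 5)/(4*s^2 + 4*s + 1)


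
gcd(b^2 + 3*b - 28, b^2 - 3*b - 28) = 1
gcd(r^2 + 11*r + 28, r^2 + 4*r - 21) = r + 7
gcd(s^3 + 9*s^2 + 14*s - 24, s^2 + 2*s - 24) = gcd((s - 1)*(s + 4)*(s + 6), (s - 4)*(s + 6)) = s + 6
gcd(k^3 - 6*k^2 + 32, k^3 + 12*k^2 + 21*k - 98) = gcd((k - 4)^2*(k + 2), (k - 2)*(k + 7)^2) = 1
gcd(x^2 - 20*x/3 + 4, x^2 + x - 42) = x - 6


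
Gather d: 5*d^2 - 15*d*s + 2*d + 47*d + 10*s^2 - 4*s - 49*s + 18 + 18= 5*d^2 + d*(49 - 15*s) + 10*s^2 - 53*s + 36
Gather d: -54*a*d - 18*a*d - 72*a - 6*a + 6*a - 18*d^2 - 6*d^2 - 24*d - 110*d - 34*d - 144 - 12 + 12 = -72*a - 24*d^2 + d*(-72*a - 168) - 144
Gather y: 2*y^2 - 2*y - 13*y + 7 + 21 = 2*y^2 - 15*y + 28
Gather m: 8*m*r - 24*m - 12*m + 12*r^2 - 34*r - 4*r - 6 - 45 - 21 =m*(8*r - 36) + 12*r^2 - 38*r - 72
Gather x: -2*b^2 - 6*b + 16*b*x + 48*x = -2*b^2 - 6*b + x*(16*b + 48)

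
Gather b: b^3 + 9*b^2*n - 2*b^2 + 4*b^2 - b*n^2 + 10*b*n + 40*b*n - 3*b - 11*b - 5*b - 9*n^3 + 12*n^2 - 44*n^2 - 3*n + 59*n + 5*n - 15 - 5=b^3 + b^2*(9*n + 2) + b*(-n^2 + 50*n - 19) - 9*n^3 - 32*n^2 + 61*n - 20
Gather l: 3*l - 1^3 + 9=3*l + 8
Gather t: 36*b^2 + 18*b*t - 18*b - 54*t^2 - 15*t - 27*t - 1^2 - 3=36*b^2 - 18*b - 54*t^2 + t*(18*b - 42) - 4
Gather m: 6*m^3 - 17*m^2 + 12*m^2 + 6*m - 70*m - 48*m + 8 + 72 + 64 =6*m^3 - 5*m^2 - 112*m + 144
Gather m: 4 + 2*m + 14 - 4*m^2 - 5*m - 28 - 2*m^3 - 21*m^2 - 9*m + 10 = -2*m^3 - 25*m^2 - 12*m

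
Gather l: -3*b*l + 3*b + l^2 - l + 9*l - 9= 3*b + l^2 + l*(8 - 3*b) - 9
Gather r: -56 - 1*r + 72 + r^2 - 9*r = r^2 - 10*r + 16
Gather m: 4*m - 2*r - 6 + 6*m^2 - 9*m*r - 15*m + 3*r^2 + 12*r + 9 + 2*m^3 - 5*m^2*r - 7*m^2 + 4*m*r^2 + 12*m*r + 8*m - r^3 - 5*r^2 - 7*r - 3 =2*m^3 + m^2*(-5*r - 1) + m*(4*r^2 + 3*r - 3) - r^3 - 2*r^2 + 3*r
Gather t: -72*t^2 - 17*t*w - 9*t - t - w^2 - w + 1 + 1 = -72*t^2 + t*(-17*w - 10) - w^2 - w + 2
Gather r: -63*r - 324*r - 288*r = -675*r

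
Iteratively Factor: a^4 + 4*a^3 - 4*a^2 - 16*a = (a + 4)*(a^3 - 4*a) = (a + 2)*(a + 4)*(a^2 - 2*a) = (a - 2)*(a + 2)*(a + 4)*(a)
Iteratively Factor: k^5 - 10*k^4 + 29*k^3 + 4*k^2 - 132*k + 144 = (k - 2)*(k^4 - 8*k^3 + 13*k^2 + 30*k - 72) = (k - 2)*(k + 2)*(k^3 - 10*k^2 + 33*k - 36) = (k - 3)*(k - 2)*(k + 2)*(k^2 - 7*k + 12) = (k - 3)^2*(k - 2)*(k + 2)*(k - 4)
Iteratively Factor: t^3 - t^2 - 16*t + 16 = (t + 4)*(t^2 - 5*t + 4) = (t - 1)*(t + 4)*(t - 4)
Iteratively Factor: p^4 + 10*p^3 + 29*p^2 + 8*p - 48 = (p + 3)*(p^3 + 7*p^2 + 8*p - 16) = (p + 3)*(p + 4)*(p^2 + 3*p - 4) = (p - 1)*(p + 3)*(p + 4)*(p + 4)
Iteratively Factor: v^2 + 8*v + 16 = (v + 4)*(v + 4)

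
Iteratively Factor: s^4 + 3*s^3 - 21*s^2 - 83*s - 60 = (s + 1)*(s^3 + 2*s^2 - 23*s - 60) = (s + 1)*(s + 4)*(s^2 - 2*s - 15) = (s + 1)*(s + 3)*(s + 4)*(s - 5)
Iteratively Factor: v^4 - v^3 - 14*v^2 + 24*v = (v - 3)*(v^3 + 2*v^2 - 8*v) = (v - 3)*(v + 4)*(v^2 - 2*v) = v*(v - 3)*(v + 4)*(v - 2)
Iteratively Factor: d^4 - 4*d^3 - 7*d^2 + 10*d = (d + 2)*(d^3 - 6*d^2 + 5*d) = (d - 5)*(d + 2)*(d^2 - d) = d*(d - 5)*(d + 2)*(d - 1)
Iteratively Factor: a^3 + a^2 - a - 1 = (a + 1)*(a^2 - 1) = (a + 1)^2*(a - 1)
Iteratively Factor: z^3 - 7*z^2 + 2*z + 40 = (z - 4)*(z^2 - 3*z - 10) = (z - 4)*(z + 2)*(z - 5)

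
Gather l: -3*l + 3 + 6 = 9 - 3*l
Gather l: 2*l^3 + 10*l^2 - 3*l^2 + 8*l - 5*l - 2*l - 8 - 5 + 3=2*l^3 + 7*l^2 + l - 10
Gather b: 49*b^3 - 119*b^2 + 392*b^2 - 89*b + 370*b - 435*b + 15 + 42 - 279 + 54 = 49*b^3 + 273*b^2 - 154*b - 168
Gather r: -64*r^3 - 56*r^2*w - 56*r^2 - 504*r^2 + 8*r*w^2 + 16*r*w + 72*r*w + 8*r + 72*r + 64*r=-64*r^3 + r^2*(-56*w - 560) + r*(8*w^2 + 88*w + 144)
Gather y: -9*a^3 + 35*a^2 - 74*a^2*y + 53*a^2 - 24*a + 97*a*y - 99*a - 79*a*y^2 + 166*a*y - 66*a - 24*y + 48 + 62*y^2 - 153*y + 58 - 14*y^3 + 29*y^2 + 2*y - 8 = -9*a^3 + 88*a^2 - 189*a - 14*y^3 + y^2*(91 - 79*a) + y*(-74*a^2 + 263*a - 175) + 98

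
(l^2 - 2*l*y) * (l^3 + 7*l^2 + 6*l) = l^5 - 2*l^4*y + 7*l^4 - 14*l^3*y + 6*l^3 - 12*l^2*y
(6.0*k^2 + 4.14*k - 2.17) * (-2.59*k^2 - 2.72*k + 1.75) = -15.54*k^4 - 27.0426*k^3 + 4.8595*k^2 + 13.1474*k - 3.7975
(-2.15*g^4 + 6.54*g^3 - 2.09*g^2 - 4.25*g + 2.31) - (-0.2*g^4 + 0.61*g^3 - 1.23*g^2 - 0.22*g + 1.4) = -1.95*g^4 + 5.93*g^3 - 0.86*g^2 - 4.03*g + 0.91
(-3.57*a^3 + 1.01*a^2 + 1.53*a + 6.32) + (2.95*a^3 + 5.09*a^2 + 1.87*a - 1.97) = -0.62*a^3 + 6.1*a^2 + 3.4*a + 4.35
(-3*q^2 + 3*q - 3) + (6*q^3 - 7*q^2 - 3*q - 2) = 6*q^3 - 10*q^2 - 5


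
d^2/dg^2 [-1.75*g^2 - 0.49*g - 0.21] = -3.50000000000000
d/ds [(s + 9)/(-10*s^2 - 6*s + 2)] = (5*s^2 + 90*s + 28)/(2*(25*s^4 + 30*s^3 - s^2 - 6*s + 1))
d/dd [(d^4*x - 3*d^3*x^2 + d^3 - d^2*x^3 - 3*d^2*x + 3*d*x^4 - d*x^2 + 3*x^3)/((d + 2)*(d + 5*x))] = ((d + 2)*(d + 5*x)*(4*d^3*x - 9*d^2*x^2 + 3*d^2 - 2*d*x^3 - 6*d*x + 3*x^4 - x^2) + (d + 2)*(-d^4*x + 3*d^3*x^2 - d^3 + d^2*x^3 + 3*d^2*x - 3*d*x^4 + d*x^2 - 3*x^3) + (d + 5*x)*(-d^4*x + 3*d^3*x^2 - d^3 + d^2*x^3 + 3*d^2*x - 3*d*x^4 + d*x^2 - 3*x^3))/((d + 2)^2*(d + 5*x)^2)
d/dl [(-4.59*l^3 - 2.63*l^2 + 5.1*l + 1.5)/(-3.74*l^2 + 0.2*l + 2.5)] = (17.1666*l^4 - 1.836*l^3 - 15.877*l^2 - 1.93*l + 12.45)/(13.9876*l^4 - 1.496*l^3 - 18.66*l^2 + 1.0*l + 6.25)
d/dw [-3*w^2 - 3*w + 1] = -6*w - 3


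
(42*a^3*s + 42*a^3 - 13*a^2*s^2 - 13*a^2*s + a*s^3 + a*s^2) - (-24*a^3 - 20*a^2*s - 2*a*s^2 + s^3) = 42*a^3*s + 66*a^3 - 13*a^2*s^2 + 7*a^2*s + a*s^3 + 3*a*s^2 - s^3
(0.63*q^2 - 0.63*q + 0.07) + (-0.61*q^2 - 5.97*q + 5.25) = 0.02*q^2 - 6.6*q + 5.32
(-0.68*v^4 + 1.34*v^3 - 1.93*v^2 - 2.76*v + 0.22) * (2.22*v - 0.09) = -1.5096*v^5 + 3.036*v^4 - 4.4052*v^3 - 5.9535*v^2 + 0.7368*v - 0.0198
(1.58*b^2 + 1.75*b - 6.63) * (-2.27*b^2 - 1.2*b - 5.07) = -3.5866*b^4 - 5.8685*b^3 + 4.9395*b^2 - 0.916500000000001*b + 33.6141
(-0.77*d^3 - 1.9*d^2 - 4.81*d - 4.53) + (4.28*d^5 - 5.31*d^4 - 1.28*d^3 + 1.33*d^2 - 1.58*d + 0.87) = 4.28*d^5 - 5.31*d^4 - 2.05*d^3 - 0.57*d^2 - 6.39*d - 3.66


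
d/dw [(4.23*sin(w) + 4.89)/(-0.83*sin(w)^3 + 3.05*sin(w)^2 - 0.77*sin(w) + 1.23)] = (7.0218*sin(w)^3 - 0.725400000000002*sin(w)^2 - 29.829*sin(w) + 8.9682)*cos(w)/(0.6889*sin(w)^6 - 5.063*sin(w)^5 + 10.5807*sin(w)^4 - 6.7388*sin(w)^3 + 8.0959*sin(w)^2 - 1.8942*sin(w) + 1.5129)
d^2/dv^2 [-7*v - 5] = 0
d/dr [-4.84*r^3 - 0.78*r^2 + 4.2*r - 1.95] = -14.52*r^2 - 1.56*r + 4.2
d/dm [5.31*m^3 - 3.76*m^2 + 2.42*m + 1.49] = 15.93*m^2 - 7.52*m + 2.42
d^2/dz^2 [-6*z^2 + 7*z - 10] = -12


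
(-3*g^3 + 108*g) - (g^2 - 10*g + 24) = -3*g^3 - g^2 + 118*g - 24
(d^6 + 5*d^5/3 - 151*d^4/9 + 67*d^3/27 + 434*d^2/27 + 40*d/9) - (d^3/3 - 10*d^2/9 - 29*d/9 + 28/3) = d^6 + 5*d^5/3 - 151*d^4/9 + 58*d^3/27 + 464*d^2/27 + 23*d/3 - 28/3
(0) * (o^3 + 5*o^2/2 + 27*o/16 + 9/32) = 0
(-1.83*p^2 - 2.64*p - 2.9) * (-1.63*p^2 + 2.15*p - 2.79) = 2.9829*p^4 + 0.3687*p^3 + 4.1567*p^2 + 1.1306*p + 8.091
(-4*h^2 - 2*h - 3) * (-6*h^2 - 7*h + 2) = 24*h^4 + 40*h^3 + 24*h^2 + 17*h - 6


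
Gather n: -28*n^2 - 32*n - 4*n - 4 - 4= -28*n^2 - 36*n - 8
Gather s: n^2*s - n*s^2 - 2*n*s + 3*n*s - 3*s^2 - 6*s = s^2*(-n - 3) + s*(n^2 + n - 6)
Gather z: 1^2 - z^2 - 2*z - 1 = -z^2 - 2*z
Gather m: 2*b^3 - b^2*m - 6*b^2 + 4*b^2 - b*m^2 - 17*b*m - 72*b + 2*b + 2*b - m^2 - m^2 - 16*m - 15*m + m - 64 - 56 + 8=2*b^3 - 2*b^2 - 68*b + m^2*(-b - 2) + m*(-b^2 - 17*b - 30) - 112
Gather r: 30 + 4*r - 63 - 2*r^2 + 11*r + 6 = -2*r^2 + 15*r - 27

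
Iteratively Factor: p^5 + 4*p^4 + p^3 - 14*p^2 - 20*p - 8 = (p + 1)*(p^4 + 3*p^3 - 2*p^2 - 12*p - 8) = (p + 1)^2*(p^3 + 2*p^2 - 4*p - 8) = (p + 1)^2*(p + 2)*(p^2 - 4) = (p - 2)*(p + 1)^2*(p + 2)*(p + 2)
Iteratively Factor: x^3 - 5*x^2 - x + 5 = (x + 1)*(x^2 - 6*x + 5) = (x - 5)*(x + 1)*(x - 1)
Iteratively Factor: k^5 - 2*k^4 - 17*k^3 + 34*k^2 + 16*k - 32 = (k + 4)*(k^4 - 6*k^3 + 7*k^2 + 6*k - 8) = (k - 2)*(k + 4)*(k^3 - 4*k^2 - k + 4) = (k - 2)*(k - 1)*(k + 4)*(k^2 - 3*k - 4) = (k - 2)*(k - 1)*(k + 1)*(k + 4)*(k - 4)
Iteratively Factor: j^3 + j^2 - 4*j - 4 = (j + 1)*(j^2 - 4) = (j + 1)*(j + 2)*(j - 2)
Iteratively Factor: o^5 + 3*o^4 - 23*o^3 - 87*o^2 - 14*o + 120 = (o + 2)*(o^4 + o^3 - 25*o^2 - 37*o + 60) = (o - 5)*(o + 2)*(o^3 + 6*o^2 + 5*o - 12) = (o - 5)*(o - 1)*(o + 2)*(o^2 + 7*o + 12) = (o - 5)*(o - 1)*(o + 2)*(o + 3)*(o + 4)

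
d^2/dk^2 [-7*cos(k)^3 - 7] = 21*(1 - 3*sin(k)^2)*cos(k)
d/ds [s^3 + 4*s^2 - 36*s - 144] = 3*s^2 + 8*s - 36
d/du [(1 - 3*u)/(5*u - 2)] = (5*u - 2)^(-2)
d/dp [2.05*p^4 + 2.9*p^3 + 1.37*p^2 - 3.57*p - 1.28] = 8.2*p^3 + 8.7*p^2 + 2.74*p - 3.57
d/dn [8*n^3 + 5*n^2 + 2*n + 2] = 24*n^2 + 10*n + 2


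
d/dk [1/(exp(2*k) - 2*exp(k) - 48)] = 2*(1 - exp(k))*exp(k)/(-exp(2*k) + 2*exp(k) + 48)^2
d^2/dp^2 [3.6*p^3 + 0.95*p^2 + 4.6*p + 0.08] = 21.6*p + 1.9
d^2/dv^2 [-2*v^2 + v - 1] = -4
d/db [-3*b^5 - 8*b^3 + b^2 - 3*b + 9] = -15*b^4 - 24*b^2 + 2*b - 3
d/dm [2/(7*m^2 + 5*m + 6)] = 2*(-14*m - 5)/(7*m^2 + 5*m + 6)^2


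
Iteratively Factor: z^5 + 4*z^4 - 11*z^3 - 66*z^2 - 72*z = (z + 3)*(z^4 + z^3 - 14*z^2 - 24*z) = (z + 3)^2*(z^3 - 2*z^2 - 8*z) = (z + 2)*(z + 3)^2*(z^2 - 4*z) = z*(z + 2)*(z + 3)^2*(z - 4)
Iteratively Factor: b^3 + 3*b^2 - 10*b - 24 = (b - 3)*(b^2 + 6*b + 8) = (b - 3)*(b + 4)*(b + 2)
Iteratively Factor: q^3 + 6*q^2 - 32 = (q + 4)*(q^2 + 2*q - 8) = (q + 4)^2*(q - 2)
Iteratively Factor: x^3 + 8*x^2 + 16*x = (x + 4)*(x^2 + 4*x) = (x + 4)^2*(x)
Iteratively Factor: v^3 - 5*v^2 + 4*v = (v - 4)*(v^2 - v) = v*(v - 4)*(v - 1)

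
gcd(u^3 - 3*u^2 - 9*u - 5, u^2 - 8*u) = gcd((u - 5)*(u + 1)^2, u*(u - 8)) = 1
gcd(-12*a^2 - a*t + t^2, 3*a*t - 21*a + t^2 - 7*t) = 3*a + t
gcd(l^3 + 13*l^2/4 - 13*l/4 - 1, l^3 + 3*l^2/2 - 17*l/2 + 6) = l^2 + 3*l - 4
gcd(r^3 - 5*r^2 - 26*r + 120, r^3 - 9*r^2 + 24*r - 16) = r - 4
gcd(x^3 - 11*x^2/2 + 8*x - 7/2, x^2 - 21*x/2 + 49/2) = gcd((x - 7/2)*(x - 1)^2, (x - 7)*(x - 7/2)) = x - 7/2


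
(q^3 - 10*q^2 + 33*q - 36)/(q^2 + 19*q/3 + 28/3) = 3*(q^3 - 10*q^2 + 33*q - 36)/(3*q^2 + 19*q + 28)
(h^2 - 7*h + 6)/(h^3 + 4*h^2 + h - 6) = (h - 6)/(h^2 + 5*h + 6)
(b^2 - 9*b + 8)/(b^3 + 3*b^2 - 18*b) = (b^2 - 9*b + 8)/(b*(b^2 + 3*b - 18))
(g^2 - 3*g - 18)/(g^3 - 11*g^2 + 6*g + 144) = 1/(g - 8)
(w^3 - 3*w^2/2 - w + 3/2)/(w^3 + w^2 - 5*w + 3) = (2*w^2 - w - 3)/(2*(w^2 + 2*w - 3))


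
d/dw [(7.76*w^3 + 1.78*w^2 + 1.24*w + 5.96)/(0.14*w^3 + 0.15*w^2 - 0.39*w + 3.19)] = (0.914800000000001*w^4 - 6.4*w^3 + 70.8798*w^2 + 9.5684*w + 6.28)/(0.0196*w^6 + 0.042*w^5 - 0.0867*w^4 + 0.7762*w^3 + 1.1091*w^2 - 2.4882*w + 10.1761)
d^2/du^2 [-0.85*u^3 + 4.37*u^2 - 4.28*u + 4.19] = 8.74 - 5.1*u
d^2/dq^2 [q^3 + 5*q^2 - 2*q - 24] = 6*q + 10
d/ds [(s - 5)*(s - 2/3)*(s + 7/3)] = 3*s^2 - 20*s/3 - 89/9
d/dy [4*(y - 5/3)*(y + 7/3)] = 8*y + 8/3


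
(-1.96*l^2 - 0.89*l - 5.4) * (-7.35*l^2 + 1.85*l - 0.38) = 14.406*l^4 + 2.9155*l^3 + 38.7883*l^2 - 9.6518*l + 2.052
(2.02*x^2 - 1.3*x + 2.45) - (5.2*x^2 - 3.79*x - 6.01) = -3.18*x^2 + 2.49*x + 8.46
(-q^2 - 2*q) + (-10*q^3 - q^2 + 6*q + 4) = -10*q^3 - 2*q^2 + 4*q + 4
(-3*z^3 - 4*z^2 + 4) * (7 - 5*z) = 15*z^4 - z^3 - 28*z^2 - 20*z + 28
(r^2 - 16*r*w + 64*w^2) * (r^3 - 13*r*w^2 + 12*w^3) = r^5 - 16*r^4*w + 51*r^3*w^2 + 220*r^2*w^3 - 1024*r*w^4 + 768*w^5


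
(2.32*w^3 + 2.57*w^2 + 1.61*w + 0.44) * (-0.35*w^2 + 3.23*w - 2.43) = -0.812*w^5 + 6.5941*w^4 + 2.1*w^3 - 1.1988*w^2 - 2.4911*w - 1.0692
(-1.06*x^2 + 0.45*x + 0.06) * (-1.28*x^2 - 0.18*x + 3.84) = 1.3568*x^4 - 0.3852*x^3 - 4.2282*x^2 + 1.7172*x + 0.2304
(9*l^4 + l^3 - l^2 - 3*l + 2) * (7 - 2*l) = -18*l^5 + 61*l^4 + 9*l^3 - l^2 - 25*l + 14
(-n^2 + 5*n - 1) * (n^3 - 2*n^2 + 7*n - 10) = -n^5 + 7*n^4 - 18*n^3 + 47*n^2 - 57*n + 10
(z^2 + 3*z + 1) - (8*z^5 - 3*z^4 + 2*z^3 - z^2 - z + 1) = -8*z^5 + 3*z^4 - 2*z^3 + 2*z^2 + 4*z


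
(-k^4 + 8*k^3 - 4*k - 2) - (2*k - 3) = -k^4 + 8*k^3 - 6*k + 1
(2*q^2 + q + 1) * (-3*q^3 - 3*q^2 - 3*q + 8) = -6*q^5 - 9*q^4 - 12*q^3 + 10*q^2 + 5*q + 8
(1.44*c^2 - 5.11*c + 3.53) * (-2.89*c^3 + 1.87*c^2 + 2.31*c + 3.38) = -4.1616*c^5 + 17.4607*c^4 - 16.431*c^3 - 0.335800000000003*c^2 - 9.1175*c + 11.9314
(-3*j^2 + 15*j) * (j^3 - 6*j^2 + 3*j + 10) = -3*j^5 + 33*j^4 - 99*j^3 + 15*j^2 + 150*j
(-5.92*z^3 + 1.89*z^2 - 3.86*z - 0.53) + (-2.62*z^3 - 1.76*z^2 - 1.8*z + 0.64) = -8.54*z^3 + 0.13*z^2 - 5.66*z + 0.11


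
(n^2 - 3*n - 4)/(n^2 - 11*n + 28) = (n + 1)/(n - 7)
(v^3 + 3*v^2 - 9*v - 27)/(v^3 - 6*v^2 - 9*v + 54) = (v + 3)/(v - 6)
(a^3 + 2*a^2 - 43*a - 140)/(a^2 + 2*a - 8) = (a^2 - 2*a - 35)/(a - 2)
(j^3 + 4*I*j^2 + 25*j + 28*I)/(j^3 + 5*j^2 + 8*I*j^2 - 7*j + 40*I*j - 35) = (j - 4*I)/(j + 5)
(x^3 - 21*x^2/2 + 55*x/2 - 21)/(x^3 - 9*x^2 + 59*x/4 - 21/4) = 2*(x - 2)/(2*x - 1)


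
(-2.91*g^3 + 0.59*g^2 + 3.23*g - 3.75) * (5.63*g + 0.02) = -16.3833*g^4 + 3.2635*g^3 + 18.1967*g^2 - 21.0479*g - 0.075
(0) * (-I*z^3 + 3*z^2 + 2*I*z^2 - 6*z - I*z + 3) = 0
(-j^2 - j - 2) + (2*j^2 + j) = j^2 - 2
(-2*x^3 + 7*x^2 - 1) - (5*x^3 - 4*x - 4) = -7*x^3 + 7*x^2 + 4*x + 3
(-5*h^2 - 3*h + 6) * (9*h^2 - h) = -45*h^4 - 22*h^3 + 57*h^2 - 6*h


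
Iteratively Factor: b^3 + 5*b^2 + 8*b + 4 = (b + 2)*(b^2 + 3*b + 2) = (b + 2)^2*(b + 1)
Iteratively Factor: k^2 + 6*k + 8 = (k + 4)*(k + 2)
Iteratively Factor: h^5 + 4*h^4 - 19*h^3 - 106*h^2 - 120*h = (h - 5)*(h^4 + 9*h^3 + 26*h^2 + 24*h) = (h - 5)*(h + 3)*(h^3 + 6*h^2 + 8*h) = (h - 5)*(h + 2)*(h + 3)*(h^2 + 4*h) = h*(h - 5)*(h + 2)*(h + 3)*(h + 4)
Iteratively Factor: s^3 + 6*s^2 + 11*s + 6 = (s + 1)*(s^2 + 5*s + 6) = (s + 1)*(s + 3)*(s + 2)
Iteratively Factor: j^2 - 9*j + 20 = (j - 4)*(j - 5)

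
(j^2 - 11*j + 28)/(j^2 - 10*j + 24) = (j - 7)/(j - 6)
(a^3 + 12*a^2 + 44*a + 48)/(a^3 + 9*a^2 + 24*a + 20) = (a^2 + 10*a + 24)/(a^2 + 7*a + 10)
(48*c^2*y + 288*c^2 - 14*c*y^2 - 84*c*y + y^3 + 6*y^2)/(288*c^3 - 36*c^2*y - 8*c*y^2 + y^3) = (y + 6)/(6*c + y)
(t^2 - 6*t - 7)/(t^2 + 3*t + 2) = (t - 7)/(t + 2)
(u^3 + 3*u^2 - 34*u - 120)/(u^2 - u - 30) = u + 4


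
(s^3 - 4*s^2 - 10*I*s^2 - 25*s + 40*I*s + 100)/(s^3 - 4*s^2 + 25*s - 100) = (s - 5*I)/(s + 5*I)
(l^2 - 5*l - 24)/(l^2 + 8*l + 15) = (l - 8)/(l + 5)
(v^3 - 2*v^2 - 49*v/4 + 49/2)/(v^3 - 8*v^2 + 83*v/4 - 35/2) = (2*v + 7)/(2*v - 5)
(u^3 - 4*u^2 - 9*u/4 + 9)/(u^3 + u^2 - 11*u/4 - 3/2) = (2*u^2 - 5*u - 12)/(2*u^2 + 5*u + 2)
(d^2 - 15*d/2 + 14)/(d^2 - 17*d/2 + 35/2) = (d - 4)/(d - 5)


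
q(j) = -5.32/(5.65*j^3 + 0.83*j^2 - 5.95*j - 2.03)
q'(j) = -5.32*(-16.95*j^2 - 1.66*j + 5.95)/(5.65*j^3 + 0.83*j^2 - 5.95*j - 2.03)^2 = (90.174*j^2 + 8.8312*j - 31.654)/(5.65*j^3 + 0.83*j^2 - 5.95*j - 2.03)^2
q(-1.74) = 0.28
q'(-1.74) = 0.63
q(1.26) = -1.72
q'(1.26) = 12.82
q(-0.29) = 14.28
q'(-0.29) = -191.93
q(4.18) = -0.01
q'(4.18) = 0.01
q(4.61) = -0.01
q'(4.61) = 0.01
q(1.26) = -1.72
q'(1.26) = 12.82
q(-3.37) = 0.03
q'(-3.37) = 0.03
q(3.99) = -0.02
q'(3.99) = 0.01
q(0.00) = 2.62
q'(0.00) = -7.68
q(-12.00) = 0.00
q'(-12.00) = 0.00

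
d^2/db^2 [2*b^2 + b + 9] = 4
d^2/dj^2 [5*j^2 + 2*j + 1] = 10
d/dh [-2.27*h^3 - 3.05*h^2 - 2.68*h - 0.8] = -6.81*h^2 - 6.1*h - 2.68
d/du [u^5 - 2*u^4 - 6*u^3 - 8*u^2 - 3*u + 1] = 5*u^4 - 8*u^3 - 18*u^2 - 16*u - 3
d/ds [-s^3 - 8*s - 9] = -3*s^2 - 8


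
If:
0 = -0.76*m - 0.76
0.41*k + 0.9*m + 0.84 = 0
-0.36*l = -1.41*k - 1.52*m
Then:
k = 0.15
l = -3.65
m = -1.00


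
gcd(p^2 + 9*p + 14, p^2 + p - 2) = p + 2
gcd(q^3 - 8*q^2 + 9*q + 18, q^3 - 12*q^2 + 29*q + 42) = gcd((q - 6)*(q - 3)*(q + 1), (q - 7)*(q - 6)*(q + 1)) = q^2 - 5*q - 6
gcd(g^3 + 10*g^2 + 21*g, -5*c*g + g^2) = g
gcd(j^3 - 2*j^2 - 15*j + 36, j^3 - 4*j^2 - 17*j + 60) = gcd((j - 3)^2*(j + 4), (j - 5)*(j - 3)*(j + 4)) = j^2 + j - 12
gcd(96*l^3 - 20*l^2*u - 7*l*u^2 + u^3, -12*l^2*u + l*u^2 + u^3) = -12*l^2 + l*u + u^2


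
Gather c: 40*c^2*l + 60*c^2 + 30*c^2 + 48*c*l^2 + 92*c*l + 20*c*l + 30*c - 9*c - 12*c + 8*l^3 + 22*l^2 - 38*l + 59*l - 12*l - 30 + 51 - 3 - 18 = c^2*(40*l + 90) + c*(48*l^2 + 112*l + 9) + 8*l^3 + 22*l^2 + 9*l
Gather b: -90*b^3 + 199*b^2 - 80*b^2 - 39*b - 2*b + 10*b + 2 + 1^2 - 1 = -90*b^3 + 119*b^2 - 31*b + 2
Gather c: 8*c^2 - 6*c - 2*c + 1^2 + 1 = 8*c^2 - 8*c + 2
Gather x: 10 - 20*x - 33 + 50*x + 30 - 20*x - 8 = 10*x - 1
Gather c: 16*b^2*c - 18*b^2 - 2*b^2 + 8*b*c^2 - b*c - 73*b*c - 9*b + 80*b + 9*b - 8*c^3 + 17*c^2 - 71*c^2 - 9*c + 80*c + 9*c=-20*b^2 + 80*b - 8*c^3 + c^2*(8*b - 54) + c*(16*b^2 - 74*b + 80)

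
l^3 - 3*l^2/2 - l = l*(l - 2)*(l + 1/2)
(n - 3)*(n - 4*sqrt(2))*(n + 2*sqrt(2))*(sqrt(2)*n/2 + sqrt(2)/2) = sqrt(2)*n^4/2 - 2*n^3 - sqrt(2)*n^3 - 19*sqrt(2)*n^2/2 + 4*n^2 + 6*n + 16*sqrt(2)*n + 24*sqrt(2)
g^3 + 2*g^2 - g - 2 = (g - 1)*(g + 1)*(g + 2)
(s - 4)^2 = s^2 - 8*s + 16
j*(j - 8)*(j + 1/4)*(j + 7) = j^4 - 3*j^3/4 - 225*j^2/4 - 14*j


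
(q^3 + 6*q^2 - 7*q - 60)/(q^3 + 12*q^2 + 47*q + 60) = (q - 3)/(q + 3)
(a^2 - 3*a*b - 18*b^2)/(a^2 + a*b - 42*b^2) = (a + 3*b)/(a + 7*b)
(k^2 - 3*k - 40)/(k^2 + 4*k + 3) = (k^2 - 3*k - 40)/(k^2 + 4*k + 3)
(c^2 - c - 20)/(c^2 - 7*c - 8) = (-c^2 + c + 20)/(-c^2 + 7*c + 8)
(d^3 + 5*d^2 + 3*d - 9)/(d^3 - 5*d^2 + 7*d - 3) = (d^2 + 6*d + 9)/(d^2 - 4*d + 3)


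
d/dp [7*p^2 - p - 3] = 14*p - 1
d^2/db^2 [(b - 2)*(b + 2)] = 2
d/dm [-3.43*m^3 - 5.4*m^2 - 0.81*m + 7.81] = -10.29*m^2 - 10.8*m - 0.81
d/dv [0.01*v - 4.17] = 0.0100000000000000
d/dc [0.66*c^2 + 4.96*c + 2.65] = 1.32*c + 4.96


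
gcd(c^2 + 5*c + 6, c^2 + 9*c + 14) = c + 2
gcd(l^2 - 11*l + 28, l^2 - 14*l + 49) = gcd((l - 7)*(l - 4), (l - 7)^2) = l - 7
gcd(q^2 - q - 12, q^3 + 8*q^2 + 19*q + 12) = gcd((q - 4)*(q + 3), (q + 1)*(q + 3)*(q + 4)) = q + 3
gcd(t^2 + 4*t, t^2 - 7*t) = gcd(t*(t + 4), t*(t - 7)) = t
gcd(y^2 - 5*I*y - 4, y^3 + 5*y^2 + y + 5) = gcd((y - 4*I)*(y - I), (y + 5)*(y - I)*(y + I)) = y - I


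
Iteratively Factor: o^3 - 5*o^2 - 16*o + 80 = (o + 4)*(o^2 - 9*o + 20) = (o - 5)*(o + 4)*(o - 4)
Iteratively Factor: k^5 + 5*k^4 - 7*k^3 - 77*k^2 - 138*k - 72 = (k - 4)*(k^4 + 9*k^3 + 29*k^2 + 39*k + 18) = (k - 4)*(k + 3)*(k^3 + 6*k^2 + 11*k + 6) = (k - 4)*(k + 1)*(k + 3)*(k^2 + 5*k + 6) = (k - 4)*(k + 1)*(k + 3)^2*(k + 2)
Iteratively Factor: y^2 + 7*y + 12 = (y + 4)*(y + 3)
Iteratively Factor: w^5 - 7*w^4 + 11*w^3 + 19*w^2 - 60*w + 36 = (w + 2)*(w^4 - 9*w^3 + 29*w^2 - 39*w + 18) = (w - 3)*(w + 2)*(w^3 - 6*w^2 + 11*w - 6) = (w - 3)*(w - 1)*(w + 2)*(w^2 - 5*w + 6) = (w - 3)*(w - 2)*(w - 1)*(w + 2)*(w - 3)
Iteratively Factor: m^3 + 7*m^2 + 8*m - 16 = (m + 4)*(m^2 + 3*m - 4) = (m + 4)^2*(m - 1)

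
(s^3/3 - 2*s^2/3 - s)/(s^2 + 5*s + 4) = s*(s - 3)/(3*(s + 4))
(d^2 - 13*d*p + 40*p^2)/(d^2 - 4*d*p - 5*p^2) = (d - 8*p)/(d + p)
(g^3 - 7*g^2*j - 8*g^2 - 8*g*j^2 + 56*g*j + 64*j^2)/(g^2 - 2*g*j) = (g^3 - 7*g^2*j - 8*g^2 - 8*g*j^2 + 56*g*j + 64*j^2)/(g*(g - 2*j))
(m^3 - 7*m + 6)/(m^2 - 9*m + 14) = (m^2 + 2*m - 3)/(m - 7)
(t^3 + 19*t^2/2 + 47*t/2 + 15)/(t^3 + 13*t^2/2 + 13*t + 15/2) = (t + 6)/(t + 3)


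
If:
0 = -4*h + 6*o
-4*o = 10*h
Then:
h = 0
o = 0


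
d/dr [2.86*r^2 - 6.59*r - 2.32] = 5.72*r - 6.59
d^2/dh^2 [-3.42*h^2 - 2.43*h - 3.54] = -6.84000000000000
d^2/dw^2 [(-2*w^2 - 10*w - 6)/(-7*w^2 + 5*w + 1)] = 8*(140*w^3 + 231*w^2 - 105*w + 36)/(343*w^6 - 735*w^5 + 378*w^4 + 85*w^3 - 54*w^2 - 15*w - 1)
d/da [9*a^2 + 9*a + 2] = 18*a + 9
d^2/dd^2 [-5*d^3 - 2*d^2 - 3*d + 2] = -30*d - 4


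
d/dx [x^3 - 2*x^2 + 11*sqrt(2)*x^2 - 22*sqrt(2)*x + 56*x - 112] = 3*x^2 - 4*x + 22*sqrt(2)*x - 22*sqrt(2) + 56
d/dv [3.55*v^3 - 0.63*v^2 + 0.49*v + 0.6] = 10.65*v^2 - 1.26*v + 0.49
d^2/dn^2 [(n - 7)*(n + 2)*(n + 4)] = 6*n - 2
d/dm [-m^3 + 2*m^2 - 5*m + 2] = -3*m^2 + 4*m - 5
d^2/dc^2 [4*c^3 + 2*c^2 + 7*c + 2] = 24*c + 4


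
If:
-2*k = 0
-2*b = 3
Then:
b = -3/2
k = 0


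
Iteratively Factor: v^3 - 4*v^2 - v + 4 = (v - 4)*(v^2 - 1) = (v - 4)*(v + 1)*(v - 1)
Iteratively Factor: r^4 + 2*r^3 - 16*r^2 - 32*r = (r - 4)*(r^3 + 6*r^2 + 8*r) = (r - 4)*(r + 4)*(r^2 + 2*r) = r*(r - 4)*(r + 4)*(r + 2)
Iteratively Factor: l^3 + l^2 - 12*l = (l - 3)*(l^2 + 4*l) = l*(l - 3)*(l + 4)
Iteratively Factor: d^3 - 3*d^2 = (d)*(d^2 - 3*d) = d*(d - 3)*(d)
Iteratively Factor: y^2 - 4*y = (y - 4)*(y)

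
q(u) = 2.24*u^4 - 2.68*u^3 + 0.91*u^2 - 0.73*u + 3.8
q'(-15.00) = -32077.03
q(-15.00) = 122664.50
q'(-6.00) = -2236.45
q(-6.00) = 3522.86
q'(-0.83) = -12.90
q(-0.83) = 7.63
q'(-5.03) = -1353.59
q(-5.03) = 1805.47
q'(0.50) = -0.71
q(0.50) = 3.47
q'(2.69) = 120.39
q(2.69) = 73.54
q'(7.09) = 2801.37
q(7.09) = 4749.43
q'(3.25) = 227.84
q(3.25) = 168.95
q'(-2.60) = -217.29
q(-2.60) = 161.32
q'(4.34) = 588.18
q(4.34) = 593.40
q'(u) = 8.96*u^3 - 8.04*u^2 + 1.82*u - 0.73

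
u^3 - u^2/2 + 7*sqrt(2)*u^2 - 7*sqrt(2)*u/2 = u*(u - 1/2)*(u + 7*sqrt(2))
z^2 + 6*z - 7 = (z - 1)*(z + 7)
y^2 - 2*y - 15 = (y - 5)*(y + 3)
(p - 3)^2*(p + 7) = p^3 + p^2 - 33*p + 63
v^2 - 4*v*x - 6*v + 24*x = (v - 6)*(v - 4*x)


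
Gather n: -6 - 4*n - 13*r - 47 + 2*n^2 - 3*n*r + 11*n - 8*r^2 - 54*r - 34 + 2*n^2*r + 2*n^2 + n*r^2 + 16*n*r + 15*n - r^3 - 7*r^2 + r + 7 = n^2*(2*r + 4) + n*(r^2 + 13*r + 22) - r^3 - 15*r^2 - 66*r - 80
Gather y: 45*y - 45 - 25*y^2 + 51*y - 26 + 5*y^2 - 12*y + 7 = -20*y^2 + 84*y - 64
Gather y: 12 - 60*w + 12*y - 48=-60*w + 12*y - 36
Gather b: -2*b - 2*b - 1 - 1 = -4*b - 2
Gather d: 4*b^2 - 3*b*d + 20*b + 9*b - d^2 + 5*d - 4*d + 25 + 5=4*b^2 + 29*b - d^2 + d*(1 - 3*b) + 30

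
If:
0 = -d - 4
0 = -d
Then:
No Solution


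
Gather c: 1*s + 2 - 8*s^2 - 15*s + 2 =-8*s^2 - 14*s + 4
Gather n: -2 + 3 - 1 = 0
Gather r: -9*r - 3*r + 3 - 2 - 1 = -12*r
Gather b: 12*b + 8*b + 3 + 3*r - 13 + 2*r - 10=20*b + 5*r - 20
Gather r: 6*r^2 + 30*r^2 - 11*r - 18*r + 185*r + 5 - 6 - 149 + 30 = 36*r^2 + 156*r - 120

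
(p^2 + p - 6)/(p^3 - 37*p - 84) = (p - 2)/(p^2 - 3*p - 28)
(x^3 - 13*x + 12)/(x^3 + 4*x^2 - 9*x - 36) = (x - 1)/(x + 3)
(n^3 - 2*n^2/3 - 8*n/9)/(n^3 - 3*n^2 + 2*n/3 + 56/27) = 3*n/(3*n - 7)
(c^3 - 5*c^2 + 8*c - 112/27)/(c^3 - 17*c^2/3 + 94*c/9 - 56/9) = (c - 4/3)/(c - 2)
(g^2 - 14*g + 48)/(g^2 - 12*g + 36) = (g - 8)/(g - 6)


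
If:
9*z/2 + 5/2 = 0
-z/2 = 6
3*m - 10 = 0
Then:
No Solution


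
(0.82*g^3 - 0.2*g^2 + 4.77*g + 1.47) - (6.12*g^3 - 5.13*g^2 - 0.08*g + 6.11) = -5.3*g^3 + 4.93*g^2 + 4.85*g - 4.64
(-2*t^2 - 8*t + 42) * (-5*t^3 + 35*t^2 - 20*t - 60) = 10*t^5 - 30*t^4 - 450*t^3 + 1750*t^2 - 360*t - 2520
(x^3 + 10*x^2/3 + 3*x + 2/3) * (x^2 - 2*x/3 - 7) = x^5 + 8*x^4/3 - 56*x^3/9 - 74*x^2/3 - 193*x/9 - 14/3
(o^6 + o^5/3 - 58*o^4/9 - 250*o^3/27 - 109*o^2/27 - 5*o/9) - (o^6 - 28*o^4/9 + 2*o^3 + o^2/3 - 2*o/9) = o^5/3 - 10*o^4/3 - 304*o^3/27 - 118*o^2/27 - o/3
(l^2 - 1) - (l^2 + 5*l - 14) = 13 - 5*l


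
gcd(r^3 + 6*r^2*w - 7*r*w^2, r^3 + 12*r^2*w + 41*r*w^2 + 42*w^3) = r + 7*w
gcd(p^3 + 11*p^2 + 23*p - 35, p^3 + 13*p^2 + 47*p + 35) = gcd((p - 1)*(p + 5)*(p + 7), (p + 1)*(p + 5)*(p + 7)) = p^2 + 12*p + 35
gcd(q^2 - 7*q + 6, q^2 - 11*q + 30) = q - 6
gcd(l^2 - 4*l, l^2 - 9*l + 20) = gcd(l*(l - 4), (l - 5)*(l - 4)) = l - 4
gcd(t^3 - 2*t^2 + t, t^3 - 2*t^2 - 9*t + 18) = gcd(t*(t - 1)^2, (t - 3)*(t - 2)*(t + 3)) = 1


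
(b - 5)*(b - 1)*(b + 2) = b^3 - 4*b^2 - 7*b + 10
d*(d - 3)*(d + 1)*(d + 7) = d^4 + 5*d^3 - 17*d^2 - 21*d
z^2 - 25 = (z - 5)*(z + 5)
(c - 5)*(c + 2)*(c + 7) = c^3 + 4*c^2 - 31*c - 70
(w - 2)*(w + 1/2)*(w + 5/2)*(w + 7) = w^4 + 8*w^3 + 9*w^2/4 - 143*w/4 - 35/2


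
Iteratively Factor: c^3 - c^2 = (c - 1)*(c^2) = c*(c - 1)*(c)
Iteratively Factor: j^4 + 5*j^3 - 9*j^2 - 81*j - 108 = (j + 3)*(j^3 + 2*j^2 - 15*j - 36) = (j - 4)*(j + 3)*(j^2 + 6*j + 9) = (j - 4)*(j + 3)^2*(j + 3)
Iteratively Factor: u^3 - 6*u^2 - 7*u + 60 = (u + 3)*(u^2 - 9*u + 20) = (u - 4)*(u + 3)*(u - 5)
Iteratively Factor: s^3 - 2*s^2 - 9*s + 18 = (s + 3)*(s^2 - 5*s + 6) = (s - 3)*(s + 3)*(s - 2)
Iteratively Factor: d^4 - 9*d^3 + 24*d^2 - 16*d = (d)*(d^3 - 9*d^2 + 24*d - 16) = d*(d - 4)*(d^2 - 5*d + 4) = d*(d - 4)*(d - 1)*(d - 4)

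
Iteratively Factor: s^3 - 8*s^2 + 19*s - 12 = (s - 1)*(s^2 - 7*s + 12) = (s - 3)*(s - 1)*(s - 4)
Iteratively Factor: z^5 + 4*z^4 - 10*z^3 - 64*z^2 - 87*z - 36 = (z + 1)*(z^4 + 3*z^3 - 13*z^2 - 51*z - 36) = (z + 1)^2*(z^3 + 2*z^2 - 15*z - 36) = (z - 4)*(z + 1)^2*(z^2 + 6*z + 9) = (z - 4)*(z + 1)^2*(z + 3)*(z + 3)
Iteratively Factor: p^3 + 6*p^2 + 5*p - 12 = (p + 4)*(p^2 + 2*p - 3) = (p - 1)*(p + 4)*(p + 3)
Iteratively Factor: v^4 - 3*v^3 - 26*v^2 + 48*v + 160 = (v + 2)*(v^3 - 5*v^2 - 16*v + 80) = (v + 2)*(v + 4)*(v^2 - 9*v + 20) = (v - 5)*(v + 2)*(v + 4)*(v - 4)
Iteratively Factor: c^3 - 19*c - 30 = (c + 3)*(c^2 - 3*c - 10) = (c + 2)*(c + 3)*(c - 5)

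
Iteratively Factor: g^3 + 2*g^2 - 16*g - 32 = (g + 2)*(g^2 - 16) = (g + 2)*(g + 4)*(g - 4)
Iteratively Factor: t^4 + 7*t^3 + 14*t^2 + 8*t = (t + 4)*(t^3 + 3*t^2 + 2*t) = (t + 2)*(t + 4)*(t^2 + t) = (t + 1)*(t + 2)*(t + 4)*(t)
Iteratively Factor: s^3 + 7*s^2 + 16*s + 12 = (s + 2)*(s^2 + 5*s + 6) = (s + 2)*(s + 3)*(s + 2)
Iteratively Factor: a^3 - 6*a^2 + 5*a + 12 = (a + 1)*(a^2 - 7*a + 12) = (a - 4)*(a + 1)*(a - 3)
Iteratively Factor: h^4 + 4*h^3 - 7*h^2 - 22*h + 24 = (h - 2)*(h^3 + 6*h^2 + 5*h - 12) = (h - 2)*(h + 3)*(h^2 + 3*h - 4) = (h - 2)*(h + 3)*(h + 4)*(h - 1)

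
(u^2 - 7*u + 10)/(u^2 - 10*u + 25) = (u - 2)/(u - 5)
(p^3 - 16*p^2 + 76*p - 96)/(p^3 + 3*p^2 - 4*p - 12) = (p^2 - 14*p + 48)/(p^2 + 5*p + 6)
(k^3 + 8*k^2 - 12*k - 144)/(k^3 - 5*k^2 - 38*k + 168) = (k + 6)/(k - 7)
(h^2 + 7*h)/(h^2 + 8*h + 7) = h/(h + 1)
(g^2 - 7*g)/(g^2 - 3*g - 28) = g/(g + 4)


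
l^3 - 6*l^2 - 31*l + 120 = (l - 8)*(l - 3)*(l + 5)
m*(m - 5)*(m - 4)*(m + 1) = m^4 - 8*m^3 + 11*m^2 + 20*m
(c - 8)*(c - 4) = c^2 - 12*c + 32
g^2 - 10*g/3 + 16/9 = (g - 8/3)*(g - 2/3)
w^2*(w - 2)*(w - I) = w^4 - 2*w^3 - I*w^3 + 2*I*w^2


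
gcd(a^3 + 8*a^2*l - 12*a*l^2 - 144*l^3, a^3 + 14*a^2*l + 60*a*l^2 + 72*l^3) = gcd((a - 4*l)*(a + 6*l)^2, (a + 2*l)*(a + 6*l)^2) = a^2 + 12*a*l + 36*l^2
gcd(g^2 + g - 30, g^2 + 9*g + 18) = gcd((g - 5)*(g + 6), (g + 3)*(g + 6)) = g + 6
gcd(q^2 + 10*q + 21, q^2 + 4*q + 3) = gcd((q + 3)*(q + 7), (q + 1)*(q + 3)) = q + 3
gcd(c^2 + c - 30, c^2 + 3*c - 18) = c + 6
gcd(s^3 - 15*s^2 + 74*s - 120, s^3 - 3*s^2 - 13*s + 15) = s - 5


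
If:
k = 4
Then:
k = 4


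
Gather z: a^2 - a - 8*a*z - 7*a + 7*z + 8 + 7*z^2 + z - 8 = a^2 - 8*a + 7*z^2 + z*(8 - 8*a)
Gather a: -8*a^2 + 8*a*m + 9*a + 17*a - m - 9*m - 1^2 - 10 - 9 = -8*a^2 + a*(8*m + 26) - 10*m - 20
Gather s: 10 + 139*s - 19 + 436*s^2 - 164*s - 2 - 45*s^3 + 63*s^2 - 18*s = -45*s^3 + 499*s^2 - 43*s - 11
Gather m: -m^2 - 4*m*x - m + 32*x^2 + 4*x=-m^2 + m*(-4*x - 1) + 32*x^2 + 4*x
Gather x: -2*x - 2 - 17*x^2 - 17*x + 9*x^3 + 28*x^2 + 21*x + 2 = 9*x^3 + 11*x^2 + 2*x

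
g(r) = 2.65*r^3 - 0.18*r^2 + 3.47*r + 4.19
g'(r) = 7.95*r^2 - 0.36*r + 3.47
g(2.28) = 42.57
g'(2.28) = 43.98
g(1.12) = 11.57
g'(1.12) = 13.04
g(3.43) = 120.91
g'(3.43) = 95.77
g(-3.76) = -152.27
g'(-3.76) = 117.22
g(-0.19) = 3.51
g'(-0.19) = 3.83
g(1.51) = 18.14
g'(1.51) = 21.05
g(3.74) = 153.28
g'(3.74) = 113.33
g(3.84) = 164.91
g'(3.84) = 119.32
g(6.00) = 590.93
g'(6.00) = 287.51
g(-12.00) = -4642.57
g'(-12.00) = 1152.59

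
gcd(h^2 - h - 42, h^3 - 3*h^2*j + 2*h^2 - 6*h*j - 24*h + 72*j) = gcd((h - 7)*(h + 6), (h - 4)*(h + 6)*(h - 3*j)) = h + 6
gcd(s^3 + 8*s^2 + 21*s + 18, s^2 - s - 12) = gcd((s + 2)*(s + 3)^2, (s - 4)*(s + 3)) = s + 3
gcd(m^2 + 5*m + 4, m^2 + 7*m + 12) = m + 4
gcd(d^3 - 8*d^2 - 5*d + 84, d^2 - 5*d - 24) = d + 3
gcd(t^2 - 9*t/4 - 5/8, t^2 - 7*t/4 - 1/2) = t + 1/4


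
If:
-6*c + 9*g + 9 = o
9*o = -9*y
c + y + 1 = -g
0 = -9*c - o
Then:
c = 0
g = -1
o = 0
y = 0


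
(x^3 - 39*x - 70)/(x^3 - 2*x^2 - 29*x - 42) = (x + 5)/(x + 3)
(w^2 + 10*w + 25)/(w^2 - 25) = (w + 5)/(w - 5)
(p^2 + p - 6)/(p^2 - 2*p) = (p + 3)/p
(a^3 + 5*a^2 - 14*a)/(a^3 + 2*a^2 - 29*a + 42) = a/(a - 3)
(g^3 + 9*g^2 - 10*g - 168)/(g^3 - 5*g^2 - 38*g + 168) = (g + 7)/(g - 7)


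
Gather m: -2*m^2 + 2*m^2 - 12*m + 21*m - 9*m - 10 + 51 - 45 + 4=0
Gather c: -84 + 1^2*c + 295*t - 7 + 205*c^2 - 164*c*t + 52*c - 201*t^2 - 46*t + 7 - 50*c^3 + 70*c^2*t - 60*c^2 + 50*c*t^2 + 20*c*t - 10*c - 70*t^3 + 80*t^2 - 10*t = -50*c^3 + c^2*(70*t + 145) + c*(50*t^2 - 144*t + 43) - 70*t^3 - 121*t^2 + 239*t - 84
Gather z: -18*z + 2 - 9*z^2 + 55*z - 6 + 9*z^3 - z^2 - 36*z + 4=9*z^3 - 10*z^2 + z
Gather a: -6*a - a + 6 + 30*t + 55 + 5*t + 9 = -7*a + 35*t + 70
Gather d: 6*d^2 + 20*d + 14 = 6*d^2 + 20*d + 14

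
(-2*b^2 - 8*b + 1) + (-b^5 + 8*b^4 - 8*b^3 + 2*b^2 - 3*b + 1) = -b^5 + 8*b^4 - 8*b^3 - 11*b + 2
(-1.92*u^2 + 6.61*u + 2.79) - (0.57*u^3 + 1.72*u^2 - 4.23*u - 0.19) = -0.57*u^3 - 3.64*u^2 + 10.84*u + 2.98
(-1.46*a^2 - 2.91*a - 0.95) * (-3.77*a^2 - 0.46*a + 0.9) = 5.5042*a^4 + 11.6423*a^3 + 3.6061*a^2 - 2.182*a - 0.855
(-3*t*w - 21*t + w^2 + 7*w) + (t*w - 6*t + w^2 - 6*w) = -2*t*w - 27*t + 2*w^2 + w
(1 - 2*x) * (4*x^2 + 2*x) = -8*x^3 + 2*x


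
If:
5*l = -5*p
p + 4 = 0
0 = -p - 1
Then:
No Solution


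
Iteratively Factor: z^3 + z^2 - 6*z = (z - 2)*(z^2 + 3*z) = (z - 2)*(z + 3)*(z)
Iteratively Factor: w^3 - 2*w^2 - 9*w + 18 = (w + 3)*(w^2 - 5*w + 6) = (w - 3)*(w + 3)*(w - 2)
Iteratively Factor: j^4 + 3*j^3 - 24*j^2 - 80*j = (j + 4)*(j^3 - j^2 - 20*j) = j*(j + 4)*(j^2 - j - 20) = j*(j + 4)^2*(j - 5)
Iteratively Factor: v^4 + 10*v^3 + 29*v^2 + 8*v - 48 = (v - 1)*(v^3 + 11*v^2 + 40*v + 48) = (v - 1)*(v + 4)*(v^2 + 7*v + 12) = (v - 1)*(v + 4)^2*(v + 3)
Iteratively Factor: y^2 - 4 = (y + 2)*(y - 2)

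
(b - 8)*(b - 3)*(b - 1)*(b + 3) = b^4 - 9*b^3 - b^2 + 81*b - 72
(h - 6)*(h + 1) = h^2 - 5*h - 6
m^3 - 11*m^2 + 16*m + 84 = (m - 7)*(m - 6)*(m + 2)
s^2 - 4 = (s - 2)*(s + 2)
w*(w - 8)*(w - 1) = w^3 - 9*w^2 + 8*w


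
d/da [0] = 0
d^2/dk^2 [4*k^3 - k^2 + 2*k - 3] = 24*k - 2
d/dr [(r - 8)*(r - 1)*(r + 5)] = 3*r^2 - 8*r - 37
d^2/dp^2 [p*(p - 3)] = 2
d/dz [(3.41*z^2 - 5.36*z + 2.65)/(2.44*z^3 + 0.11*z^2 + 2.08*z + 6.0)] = (-8.3204*z^4 + 26.1568*z^3 - 11.7156*z^2 + 40.337*z - 37.672)/(5.9536*z^6 + 0.5368*z^5 + 10.1625*z^4 + 29.7376*z^3 + 5.6464*z^2 + 24.96*z + 36.0)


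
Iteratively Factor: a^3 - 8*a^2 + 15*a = (a)*(a^2 - 8*a + 15) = a*(a - 3)*(a - 5)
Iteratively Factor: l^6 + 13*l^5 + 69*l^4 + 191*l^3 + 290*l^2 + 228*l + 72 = (l + 3)*(l^5 + 10*l^4 + 39*l^3 + 74*l^2 + 68*l + 24) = (l + 2)*(l + 3)*(l^4 + 8*l^3 + 23*l^2 + 28*l + 12) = (l + 2)*(l + 3)^2*(l^3 + 5*l^2 + 8*l + 4) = (l + 2)^2*(l + 3)^2*(l^2 + 3*l + 2) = (l + 1)*(l + 2)^2*(l + 3)^2*(l + 2)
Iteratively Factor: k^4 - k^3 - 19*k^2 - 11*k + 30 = (k + 2)*(k^3 - 3*k^2 - 13*k + 15) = (k + 2)*(k + 3)*(k^2 - 6*k + 5) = (k - 5)*(k + 2)*(k + 3)*(k - 1)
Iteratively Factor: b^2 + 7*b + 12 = (b + 4)*(b + 3)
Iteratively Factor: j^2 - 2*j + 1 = (j - 1)*(j - 1)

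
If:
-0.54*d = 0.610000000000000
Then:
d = -1.13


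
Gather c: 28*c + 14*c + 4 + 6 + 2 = 42*c + 12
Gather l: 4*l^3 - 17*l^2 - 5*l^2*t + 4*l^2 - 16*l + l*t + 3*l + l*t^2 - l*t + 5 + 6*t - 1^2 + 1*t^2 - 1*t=4*l^3 + l^2*(-5*t - 13) + l*(t^2 - 13) + t^2 + 5*t + 4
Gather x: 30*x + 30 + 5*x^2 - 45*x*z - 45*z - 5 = 5*x^2 + x*(30 - 45*z) - 45*z + 25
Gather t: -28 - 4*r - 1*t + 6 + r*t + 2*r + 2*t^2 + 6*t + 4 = -2*r + 2*t^2 + t*(r + 5) - 18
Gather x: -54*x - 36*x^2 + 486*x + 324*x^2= 288*x^2 + 432*x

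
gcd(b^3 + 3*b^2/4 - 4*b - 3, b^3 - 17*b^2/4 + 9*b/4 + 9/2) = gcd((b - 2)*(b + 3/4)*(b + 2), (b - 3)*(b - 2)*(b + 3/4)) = b^2 - 5*b/4 - 3/2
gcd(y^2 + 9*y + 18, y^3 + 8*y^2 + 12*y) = y + 6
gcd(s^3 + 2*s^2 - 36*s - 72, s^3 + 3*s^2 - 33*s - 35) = 1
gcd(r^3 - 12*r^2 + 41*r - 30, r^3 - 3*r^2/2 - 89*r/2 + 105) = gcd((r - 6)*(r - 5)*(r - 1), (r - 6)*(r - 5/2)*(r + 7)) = r - 6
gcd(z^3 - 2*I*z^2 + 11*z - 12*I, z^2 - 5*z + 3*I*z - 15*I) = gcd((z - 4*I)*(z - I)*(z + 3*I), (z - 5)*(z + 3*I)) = z + 3*I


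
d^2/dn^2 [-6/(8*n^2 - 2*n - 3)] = 48*(-16*n^2 + 4*n + (8*n - 1)^2 + 6)/(-8*n^2 + 2*n + 3)^3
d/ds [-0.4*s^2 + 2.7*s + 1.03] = 2.7 - 0.8*s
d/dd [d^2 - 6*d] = 2*d - 6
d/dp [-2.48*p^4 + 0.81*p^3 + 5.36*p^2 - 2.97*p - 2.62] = -9.92*p^3 + 2.43*p^2 + 10.72*p - 2.97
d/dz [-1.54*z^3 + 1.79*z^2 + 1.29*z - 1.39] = -4.62*z^2 + 3.58*z + 1.29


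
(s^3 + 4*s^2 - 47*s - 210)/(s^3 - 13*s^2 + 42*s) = (s^2 + 11*s + 30)/(s*(s - 6))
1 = 1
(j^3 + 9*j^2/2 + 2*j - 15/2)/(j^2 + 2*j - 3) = j + 5/2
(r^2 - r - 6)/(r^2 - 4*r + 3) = (r + 2)/(r - 1)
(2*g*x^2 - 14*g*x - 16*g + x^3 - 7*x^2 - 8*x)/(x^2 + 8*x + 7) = (2*g*x - 16*g + x^2 - 8*x)/(x + 7)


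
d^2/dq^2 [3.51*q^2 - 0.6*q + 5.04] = 7.02000000000000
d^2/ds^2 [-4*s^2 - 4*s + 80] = -8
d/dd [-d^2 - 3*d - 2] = -2*d - 3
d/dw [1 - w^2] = -2*w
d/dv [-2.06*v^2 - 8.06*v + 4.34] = -4.12*v - 8.06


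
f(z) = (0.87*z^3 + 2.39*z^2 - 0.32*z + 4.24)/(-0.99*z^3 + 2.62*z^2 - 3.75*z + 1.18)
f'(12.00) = 0.04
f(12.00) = -1.34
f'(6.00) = 0.24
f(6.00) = -1.96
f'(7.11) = 0.15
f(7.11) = -1.75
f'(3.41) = 0.94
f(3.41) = -3.21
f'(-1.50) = 0.41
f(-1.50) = 0.45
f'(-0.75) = 1.06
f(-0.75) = 0.93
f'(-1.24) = 0.52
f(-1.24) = 0.57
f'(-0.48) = 1.93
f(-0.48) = 1.31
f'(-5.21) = 0.09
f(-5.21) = -0.23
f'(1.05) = 3.69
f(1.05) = -7.43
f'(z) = (2.61*z^2 + 4.78*z - 0.32)/(-0.99*z^3 + 2.62*z^2 - 3.75*z + 1.18) + (2.97*z^2 - 5.24*z + 3.75)*(0.87*z^3 + 2.39*z^2 - 0.32*z + 4.24)/(-0.99*z^3 + 2.62*z^2 - 3.75*z + 1.18)^2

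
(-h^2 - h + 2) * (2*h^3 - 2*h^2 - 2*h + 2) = -2*h^5 + 8*h^3 - 4*h^2 - 6*h + 4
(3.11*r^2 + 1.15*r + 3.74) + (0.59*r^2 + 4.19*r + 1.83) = 3.7*r^2 + 5.34*r + 5.57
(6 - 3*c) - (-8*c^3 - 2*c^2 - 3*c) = 8*c^3 + 2*c^2 + 6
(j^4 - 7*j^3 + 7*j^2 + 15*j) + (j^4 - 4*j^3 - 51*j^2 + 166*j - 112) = 2*j^4 - 11*j^3 - 44*j^2 + 181*j - 112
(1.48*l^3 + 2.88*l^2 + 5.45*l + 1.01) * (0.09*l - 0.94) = 0.1332*l^4 - 1.132*l^3 - 2.2167*l^2 - 5.0321*l - 0.9494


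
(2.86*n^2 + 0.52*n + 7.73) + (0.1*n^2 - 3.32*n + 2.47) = 2.96*n^2 - 2.8*n + 10.2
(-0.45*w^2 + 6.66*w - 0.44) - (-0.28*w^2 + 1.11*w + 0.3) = -0.17*w^2 + 5.55*w - 0.74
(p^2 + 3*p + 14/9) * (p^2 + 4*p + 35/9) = p^4 + 7*p^3 + 157*p^2/9 + 161*p/9 + 490/81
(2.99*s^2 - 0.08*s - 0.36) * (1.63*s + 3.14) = 4.8737*s^3 + 9.2582*s^2 - 0.838*s - 1.1304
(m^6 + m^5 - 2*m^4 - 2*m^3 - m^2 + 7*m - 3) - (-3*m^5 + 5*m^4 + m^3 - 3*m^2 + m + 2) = m^6 + 4*m^5 - 7*m^4 - 3*m^3 + 2*m^2 + 6*m - 5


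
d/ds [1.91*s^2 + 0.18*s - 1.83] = 3.82*s + 0.18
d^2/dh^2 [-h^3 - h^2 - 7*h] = -6*h - 2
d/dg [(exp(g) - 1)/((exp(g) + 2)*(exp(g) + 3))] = (-exp(2*g) + 2*exp(g) + 11)*exp(g)/(exp(4*g) + 10*exp(3*g) + 37*exp(2*g) + 60*exp(g) + 36)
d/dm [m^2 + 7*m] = 2*m + 7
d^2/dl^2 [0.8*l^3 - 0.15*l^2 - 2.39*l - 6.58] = 4.8*l - 0.3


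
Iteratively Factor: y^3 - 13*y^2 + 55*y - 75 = (y - 5)*(y^2 - 8*y + 15) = (y - 5)*(y - 3)*(y - 5)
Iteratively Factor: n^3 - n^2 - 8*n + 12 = (n - 2)*(n^2 + n - 6) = (n - 2)^2*(n + 3)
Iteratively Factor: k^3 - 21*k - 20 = (k + 4)*(k^2 - 4*k - 5) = (k + 1)*(k + 4)*(k - 5)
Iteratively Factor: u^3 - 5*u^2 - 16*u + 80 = (u - 4)*(u^2 - u - 20) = (u - 4)*(u + 4)*(u - 5)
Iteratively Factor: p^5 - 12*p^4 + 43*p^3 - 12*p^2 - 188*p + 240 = (p - 3)*(p^4 - 9*p^3 + 16*p^2 + 36*p - 80) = (p - 3)*(p + 2)*(p^3 - 11*p^2 + 38*p - 40) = (p - 3)*(p - 2)*(p + 2)*(p^2 - 9*p + 20) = (p - 4)*(p - 3)*(p - 2)*(p + 2)*(p - 5)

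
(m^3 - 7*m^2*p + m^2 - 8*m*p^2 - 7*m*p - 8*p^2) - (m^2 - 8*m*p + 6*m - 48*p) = m^3 - 7*m^2*p - 8*m*p^2 + m*p - 6*m - 8*p^2 + 48*p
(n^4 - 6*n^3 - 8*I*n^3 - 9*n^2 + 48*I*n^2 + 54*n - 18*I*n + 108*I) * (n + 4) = n^5 - 2*n^4 - 8*I*n^4 - 33*n^3 + 16*I*n^3 + 18*n^2 + 174*I*n^2 + 216*n + 36*I*n + 432*I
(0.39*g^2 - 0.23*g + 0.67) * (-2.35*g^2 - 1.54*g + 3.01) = -0.9165*g^4 - 0.0600999999999999*g^3 - 0.0464000000000002*g^2 - 1.7241*g + 2.0167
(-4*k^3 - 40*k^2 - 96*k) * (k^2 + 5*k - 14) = -4*k^5 - 60*k^4 - 240*k^3 + 80*k^2 + 1344*k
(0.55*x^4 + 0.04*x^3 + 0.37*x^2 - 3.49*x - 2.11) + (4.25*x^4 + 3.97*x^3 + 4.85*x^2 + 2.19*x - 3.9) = 4.8*x^4 + 4.01*x^3 + 5.22*x^2 - 1.3*x - 6.01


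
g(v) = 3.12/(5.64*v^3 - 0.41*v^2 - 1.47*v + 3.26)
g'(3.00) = -0.02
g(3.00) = 0.02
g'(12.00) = -0.00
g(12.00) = 0.00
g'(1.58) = -0.25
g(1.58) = 0.14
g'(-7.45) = -0.00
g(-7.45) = -0.00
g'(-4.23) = -0.01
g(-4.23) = -0.01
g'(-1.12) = -5.17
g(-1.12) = -0.88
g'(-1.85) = -0.19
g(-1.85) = -0.10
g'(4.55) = -0.00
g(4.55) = 0.01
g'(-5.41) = -0.00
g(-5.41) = -0.00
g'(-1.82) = -0.20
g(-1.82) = -0.11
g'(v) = 3.12*(-16.92*v^2 + 0.82*v + 1.47)/(5.64*v^3 - 0.41*v^2 - 1.47*v + 3.26)^2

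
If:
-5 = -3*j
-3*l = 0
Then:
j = 5/3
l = 0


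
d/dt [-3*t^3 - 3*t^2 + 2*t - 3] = -9*t^2 - 6*t + 2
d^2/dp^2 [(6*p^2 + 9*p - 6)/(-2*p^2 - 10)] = 9*(-p^3 + 12*p^2 + 15*p - 20)/(p^6 + 15*p^4 + 75*p^2 + 125)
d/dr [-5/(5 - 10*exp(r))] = -2*exp(r)/(2*exp(r) - 1)^2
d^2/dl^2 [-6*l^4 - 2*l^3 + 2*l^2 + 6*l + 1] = -72*l^2 - 12*l + 4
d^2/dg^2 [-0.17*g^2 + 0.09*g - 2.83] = -0.340000000000000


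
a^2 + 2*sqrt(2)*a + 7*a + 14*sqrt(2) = (a + 7)*(a + 2*sqrt(2))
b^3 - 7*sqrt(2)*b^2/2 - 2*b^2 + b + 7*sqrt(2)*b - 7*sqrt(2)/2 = (b - 1)^2*(b - 7*sqrt(2)/2)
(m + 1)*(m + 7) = m^2 + 8*m + 7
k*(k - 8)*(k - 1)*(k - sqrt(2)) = k^4 - 9*k^3 - sqrt(2)*k^3 + 8*k^2 + 9*sqrt(2)*k^2 - 8*sqrt(2)*k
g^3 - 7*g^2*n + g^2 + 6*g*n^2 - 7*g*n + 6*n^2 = (g + 1)*(g - 6*n)*(g - n)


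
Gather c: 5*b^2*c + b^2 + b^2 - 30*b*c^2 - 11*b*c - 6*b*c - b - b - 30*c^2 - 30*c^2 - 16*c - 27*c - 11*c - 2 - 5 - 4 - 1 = 2*b^2 - 2*b + c^2*(-30*b - 60) + c*(5*b^2 - 17*b - 54) - 12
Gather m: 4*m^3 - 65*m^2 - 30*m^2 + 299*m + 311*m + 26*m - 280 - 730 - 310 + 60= 4*m^3 - 95*m^2 + 636*m - 1260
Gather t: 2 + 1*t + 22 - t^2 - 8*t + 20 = -t^2 - 7*t + 44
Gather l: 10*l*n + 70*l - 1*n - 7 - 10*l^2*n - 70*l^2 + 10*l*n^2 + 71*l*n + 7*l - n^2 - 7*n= l^2*(-10*n - 70) + l*(10*n^2 + 81*n + 77) - n^2 - 8*n - 7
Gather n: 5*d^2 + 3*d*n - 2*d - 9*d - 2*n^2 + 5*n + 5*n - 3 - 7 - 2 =5*d^2 - 11*d - 2*n^2 + n*(3*d + 10) - 12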